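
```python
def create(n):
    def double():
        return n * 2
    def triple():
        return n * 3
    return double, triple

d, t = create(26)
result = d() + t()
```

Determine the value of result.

Step 1: Both closures capture the same n = 26.
Step 2: d() = 26 * 2 = 52, t() = 26 * 3 = 78.
Step 3: result = 52 + 78 = 130

The answer is 130.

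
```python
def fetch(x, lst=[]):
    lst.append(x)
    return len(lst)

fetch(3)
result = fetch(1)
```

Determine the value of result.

Step 1: Mutable default list persists between calls.
Step 2: First call: lst = [3], len = 1. Second call: lst = [3, 1], len = 2.
Step 3: result = 2

The answer is 2.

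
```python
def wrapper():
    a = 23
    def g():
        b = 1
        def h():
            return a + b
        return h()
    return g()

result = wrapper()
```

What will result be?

Step 1: wrapper() defines a = 23. g() defines b = 1.
Step 2: h() accesses both from enclosing scopes: a = 23, b = 1.
Step 3: result = 23 + 1 = 24

The answer is 24.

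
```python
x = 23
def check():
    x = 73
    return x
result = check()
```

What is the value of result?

Step 1: Global x = 23.
Step 2: check() creates local x = 73, shadowing the global.
Step 3: Returns local x = 73. result = 73

The answer is 73.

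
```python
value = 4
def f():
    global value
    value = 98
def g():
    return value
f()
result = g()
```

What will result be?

Step 1: value = 4.
Step 2: f() sets global value = 98.
Step 3: g() reads global value = 98. result = 98

The answer is 98.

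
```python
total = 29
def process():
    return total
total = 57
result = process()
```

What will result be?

Step 1: total is first set to 29, then reassigned to 57.
Step 2: process() is called after the reassignment, so it looks up the current global total = 57.
Step 3: result = 57

The answer is 57.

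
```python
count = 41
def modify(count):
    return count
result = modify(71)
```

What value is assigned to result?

Step 1: Global count = 41.
Step 2: modify(71) takes parameter count = 71, which shadows the global.
Step 3: result = 71

The answer is 71.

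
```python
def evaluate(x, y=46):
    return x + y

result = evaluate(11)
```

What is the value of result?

Step 1: evaluate(11) uses default y = 46.
Step 2: Returns 11 + 46 = 57.
Step 3: result = 57

The answer is 57.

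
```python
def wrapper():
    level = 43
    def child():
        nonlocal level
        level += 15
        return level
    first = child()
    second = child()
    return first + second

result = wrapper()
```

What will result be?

Step 1: level starts at 43.
Step 2: First call: level = 43 + 15 = 58, returns 58.
Step 3: Second call: level = 58 + 15 = 73, returns 73.
Step 4: result = 58 + 73 = 131

The answer is 131.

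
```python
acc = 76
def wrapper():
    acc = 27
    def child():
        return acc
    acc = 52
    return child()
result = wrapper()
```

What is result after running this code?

Step 1: wrapper() sets acc = 27, then later acc = 52.
Step 2: child() is called after acc is reassigned to 52. Closures capture variables by reference, not by value.
Step 3: result = 52

The answer is 52.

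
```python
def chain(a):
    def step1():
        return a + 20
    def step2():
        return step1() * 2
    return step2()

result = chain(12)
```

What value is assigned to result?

Step 1: chain(12) captures a = 12.
Step 2: step2() calls step1() which returns 12 + 20 = 32.
Step 3: step2() returns 32 * 2 = 64

The answer is 64.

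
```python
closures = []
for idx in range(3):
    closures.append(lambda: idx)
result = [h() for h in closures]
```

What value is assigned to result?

Step 1: All 3 lambdas share the same variable idx.
Step 2: After the loop, idx = 2.
Step 3: Each call returns 2. result = [2, 2, 2]

The answer is [2, 2, 2].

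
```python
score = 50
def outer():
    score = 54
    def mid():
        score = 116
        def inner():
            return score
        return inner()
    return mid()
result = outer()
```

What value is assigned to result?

Step 1: Three levels of shadowing: global 50, outer 54, mid 116.
Step 2: inner() finds score = 116 in enclosing mid() scope.
Step 3: result = 116

The answer is 116.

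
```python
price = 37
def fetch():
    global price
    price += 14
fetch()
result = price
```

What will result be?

Step 1: price = 37 globally.
Step 2: fetch() modifies global price: price += 14 = 51.
Step 3: result = 51

The answer is 51.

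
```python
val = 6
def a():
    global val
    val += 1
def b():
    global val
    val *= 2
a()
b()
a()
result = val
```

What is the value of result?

Step 1: val = 6.
Step 2: a(): val = 6 + 1 = 7.
Step 3: b(): val = 7 * 2 = 14.
Step 4: a(): val = 14 + 1 = 15

The answer is 15.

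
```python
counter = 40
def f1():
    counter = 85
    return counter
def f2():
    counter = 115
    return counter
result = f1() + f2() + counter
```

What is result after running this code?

Step 1: Each function shadows global counter with its own local.
Step 2: f1() returns 85, f2() returns 115.
Step 3: Global counter = 40 is unchanged. result = 85 + 115 + 40 = 240

The answer is 240.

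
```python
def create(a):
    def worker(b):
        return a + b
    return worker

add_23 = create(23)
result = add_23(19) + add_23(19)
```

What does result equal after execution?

Step 1: add_23 captures a = 23.
Step 2: add_23(19) = 23 + 19 = 42, called twice.
Step 3: result = 42 + 42 = 84

The answer is 84.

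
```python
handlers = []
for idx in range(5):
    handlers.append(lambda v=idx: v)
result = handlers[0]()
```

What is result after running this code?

Step 1: Default argument v=idx captures idx's value at each iteration.
Step 2: handlers[0] captured v = 0 when idx was 0.
Step 3: result = 0

The answer is 0.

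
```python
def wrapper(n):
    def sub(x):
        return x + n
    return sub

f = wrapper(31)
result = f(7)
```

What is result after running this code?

Step 1: wrapper(31) creates a closure that captures n = 31.
Step 2: f(7) calls the closure with x = 7, returning 7 + 31 = 38.
Step 3: result = 38

The answer is 38.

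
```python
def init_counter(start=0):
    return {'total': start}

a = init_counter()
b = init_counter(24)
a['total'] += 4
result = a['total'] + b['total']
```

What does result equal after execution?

Step 1: init_counter() returns a new dict each call (immutable default 0).
Step 2: a = {'total': 0}, b = {'total': 24}.
Step 3: a['total'] += 4 = 4. result = 4 + 24 = 28

The answer is 28.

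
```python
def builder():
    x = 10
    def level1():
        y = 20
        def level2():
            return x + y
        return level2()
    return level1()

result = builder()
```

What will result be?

Step 1: x = 10 in builder. y = 20 in level1.
Step 2: level2() reads x = 10 and y = 20 from enclosing scopes.
Step 3: result = 10 + 20 = 30

The answer is 30.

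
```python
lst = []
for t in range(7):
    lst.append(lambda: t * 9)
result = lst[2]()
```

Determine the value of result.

Step 1: All lambdas reference the same variable t (late binding).
Step 2: After the loop, t = 6. Every lambda returns t * 9.
Step 3: lst[2]() = 6 * 9 = 54

The answer is 54.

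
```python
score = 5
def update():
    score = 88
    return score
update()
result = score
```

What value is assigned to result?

Step 1: Global score = 5.
Step 2: update() creates local score = 88 (shadow, not modification).
Step 3: After update() returns, global score is unchanged. result = 5

The answer is 5.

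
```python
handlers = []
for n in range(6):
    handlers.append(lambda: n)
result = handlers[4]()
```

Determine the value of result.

Step 1: The loop creates 6 lambdas, all referencing the same variable n.
Step 2: After the loop, n = 5 (final value).
Step 3: handlers[4]() looks up n at call time and finds 5. This is the late binding gotcha. result = 5

The answer is 5.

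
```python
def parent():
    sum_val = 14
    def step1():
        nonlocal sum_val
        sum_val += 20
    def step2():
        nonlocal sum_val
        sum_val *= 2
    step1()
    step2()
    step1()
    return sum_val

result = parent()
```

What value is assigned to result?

Step 1: sum_val = 14.
Step 2: step1(): sum_val = 14 + 20 = 34.
Step 3: step2(): sum_val = 34 * 2 = 68.
Step 4: step1(): sum_val = 68 + 20 = 88. result = 88

The answer is 88.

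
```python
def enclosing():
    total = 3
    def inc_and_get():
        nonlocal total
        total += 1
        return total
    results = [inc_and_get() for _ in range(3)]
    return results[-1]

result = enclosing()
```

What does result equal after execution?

Step 1: total = 3.
Step 2: Three calls to inc_and_get(), each adding 1.
Step 3: Last value = 3 + 1 * 3 = 6

The answer is 6.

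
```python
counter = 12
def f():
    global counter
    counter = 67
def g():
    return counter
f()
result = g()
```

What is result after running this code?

Step 1: counter = 12.
Step 2: f() sets global counter = 67.
Step 3: g() reads global counter = 67. result = 67

The answer is 67.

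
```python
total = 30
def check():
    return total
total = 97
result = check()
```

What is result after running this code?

Step 1: total is first set to 30, then reassigned to 97.
Step 2: check() is called after the reassignment, so it looks up the current global total = 97.
Step 3: result = 97

The answer is 97.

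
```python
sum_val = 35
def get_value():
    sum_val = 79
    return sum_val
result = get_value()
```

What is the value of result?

Step 1: Global sum_val = 35.
Step 2: get_value() creates local sum_val = 79, shadowing the global.
Step 3: Returns local sum_val = 79. result = 79

The answer is 79.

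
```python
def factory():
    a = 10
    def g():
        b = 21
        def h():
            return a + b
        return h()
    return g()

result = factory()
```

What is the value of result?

Step 1: factory() defines a = 10. g() defines b = 21.
Step 2: h() accesses both from enclosing scopes: a = 10, b = 21.
Step 3: result = 10 + 21 = 31

The answer is 31.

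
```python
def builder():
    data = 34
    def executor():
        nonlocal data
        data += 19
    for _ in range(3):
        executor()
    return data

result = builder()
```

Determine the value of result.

Step 1: data = 34.
Step 2: executor() is called 3 times in a loop, each adding 19 via nonlocal.
Step 3: data = 34 + 19 * 3 = 91

The answer is 91.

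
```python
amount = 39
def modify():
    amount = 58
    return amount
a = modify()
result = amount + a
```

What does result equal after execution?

Step 1: Global amount = 39. modify() returns local amount = 58.
Step 2: a = 58. Global amount still = 39.
Step 3: result = 39 + 58 = 97

The answer is 97.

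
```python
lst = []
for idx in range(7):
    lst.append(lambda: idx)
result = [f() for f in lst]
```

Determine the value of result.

Step 1: All 7 lambdas share the same variable idx.
Step 2: After the loop, idx = 6.
Step 3: Each call returns 6. result = [6, 6, 6, 6, 6, 6, 6]

The answer is [6, 6, 6, 6, 6, 6, 6].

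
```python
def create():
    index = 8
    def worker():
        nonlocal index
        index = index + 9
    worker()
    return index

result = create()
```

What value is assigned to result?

Step 1: create() sets index = 8.
Step 2: worker() uses nonlocal to modify index in create's scope: index = 8 + 9 = 17.
Step 3: create() returns the modified index = 17

The answer is 17.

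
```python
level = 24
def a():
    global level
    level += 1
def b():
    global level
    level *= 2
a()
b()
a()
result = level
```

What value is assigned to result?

Step 1: level = 24.
Step 2: a(): level = 24 + 1 = 25.
Step 3: b(): level = 25 * 2 = 50.
Step 4: a(): level = 50 + 1 = 51

The answer is 51.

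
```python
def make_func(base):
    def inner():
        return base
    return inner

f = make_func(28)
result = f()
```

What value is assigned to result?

Step 1: make_func(28) creates closure capturing base = 28.
Step 2: f() returns the captured base = 28.
Step 3: result = 28

The answer is 28.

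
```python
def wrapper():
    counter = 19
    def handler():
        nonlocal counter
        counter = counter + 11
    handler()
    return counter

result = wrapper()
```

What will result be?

Step 1: wrapper() sets counter = 19.
Step 2: handler() uses nonlocal to modify counter in wrapper's scope: counter = 19 + 11 = 30.
Step 3: wrapper() returns the modified counter = 30

The answer is 30.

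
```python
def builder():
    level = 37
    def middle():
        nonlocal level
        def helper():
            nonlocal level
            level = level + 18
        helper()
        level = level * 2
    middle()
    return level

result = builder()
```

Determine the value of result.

Step 1: level = 37.
Step 2: helper() adds 18: level = 37 + 18 = 55.
Step 3: middle() doubles: level = 55 * 2 = 110.
Step 4: result = 110

The answer is 110.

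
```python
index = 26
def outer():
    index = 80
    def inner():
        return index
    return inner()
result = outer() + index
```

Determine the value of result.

Step 1: Global index = 26. outer() shadows with index = 80.
Step 2: inner() returns enclosing index = 80. outer() = 80.
Step 3: result = 80 + global index (26) = 106

The answer is 106.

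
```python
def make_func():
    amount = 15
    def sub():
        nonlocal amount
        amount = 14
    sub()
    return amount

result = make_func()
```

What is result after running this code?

Step 1: make_func() sets amount = 15.
Step 2: sub() uses nonlocal to reassign amount = 14.
Step 3: result = 14

The answer is 14.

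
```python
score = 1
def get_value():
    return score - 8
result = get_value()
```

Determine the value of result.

Step 1: score = 1 is defined globally.
Step 2: get_value() looks up score from global scope = 1, then computes 1 - 8 = -7.
Step 3: result = -7

The answer is -7.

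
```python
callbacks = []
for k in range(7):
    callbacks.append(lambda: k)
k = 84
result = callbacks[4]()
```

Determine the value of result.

Step 1: Lambdas capture the variable k by reference, not by value.
Step 2: After the loop, k is reassigned to 84.
Step 3: callbacks[4]() looks up the current k = 84. result = 84

The answer is 84.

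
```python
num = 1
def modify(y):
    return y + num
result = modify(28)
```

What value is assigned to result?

Step 1: num = 1 is defined globally.
Step 2: modify(28) uses parameter y = 28 and looks up num from global scope = 1.
Step 3: result = 28 + 1 = 29

The answer is 29.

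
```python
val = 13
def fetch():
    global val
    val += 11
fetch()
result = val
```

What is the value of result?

Step 1: val = 13 globally.
Step 2: fetch() modifies global val: val += 11 = 24.
Step 3: result = 24

The answer is 24.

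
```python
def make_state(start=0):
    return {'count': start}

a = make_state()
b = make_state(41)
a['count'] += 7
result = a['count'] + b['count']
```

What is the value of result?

Step 1: make_state() returns a new dict each call (immutable default 0).
Step 2: a = {'count': 0}, b = {'count': 41}.
Step 3: a['count'] += 7 = 7. result = 7 + 41 = 48

The answer is 48.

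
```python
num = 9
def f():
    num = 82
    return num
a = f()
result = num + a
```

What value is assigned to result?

Step 1: Global num = 9. f() returns local num = 82.
Step 2: a = 82. Global num still = 9.
Step 3: result = 9 + 82 = 91

The answer is 91.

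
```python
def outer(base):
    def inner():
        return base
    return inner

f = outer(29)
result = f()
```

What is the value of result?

Step 1: outer(29) creates closure capturing base = 29.
Step 2: f() returns the captured base = 29.
Step 3: result = 29

The answer is 29.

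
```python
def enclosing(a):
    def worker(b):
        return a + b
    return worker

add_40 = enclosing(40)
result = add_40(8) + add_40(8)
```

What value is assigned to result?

Step 1: add_40 captures a = 40.
Step 2: add_40(8) = 40 + 8 = 48, called twice.
Step 3: result = 48 + 48 = 96

The answer is 96.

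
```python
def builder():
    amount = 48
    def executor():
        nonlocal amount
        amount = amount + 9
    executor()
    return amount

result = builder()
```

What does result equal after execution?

Step 1: builder() sets amount = 48.
Step 2: executor() uses nonlocal to modify amount in builder's scope: amount = 48 + 9 = 57.
Step 3: builder() returns the modified amount = 57

The answer is 57.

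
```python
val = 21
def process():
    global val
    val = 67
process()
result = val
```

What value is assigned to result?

Step 1: val = 21 globally.
Step 2: process() declares global val and sets it to 67.
Step 3: After process(), global val = 67. result = 67

The answer is 67.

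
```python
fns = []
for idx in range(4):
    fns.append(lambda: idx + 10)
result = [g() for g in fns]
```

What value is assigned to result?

Step 1: All lambdas capture idx by reference. After the loop, idx = 3.
Step 2: Each call returns 3 + 10 = 13.
Step 3: result = [13, 13, 13, 13]

The answer is [13, 13, 13, 13].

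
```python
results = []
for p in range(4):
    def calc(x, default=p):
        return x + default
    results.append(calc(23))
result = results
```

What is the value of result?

Step 1: Default argument default=p is evaluated at function definition time.
Step 2: Each iteration creates calc with default = current p value.
Step 3: calc(23) returns 23 + default. results = [23, 24, 25, 26]

The answer is [23, 24, 25, 26].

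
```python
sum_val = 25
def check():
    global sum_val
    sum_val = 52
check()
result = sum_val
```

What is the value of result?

Step 1: sum_val = 25 globally.
Step 2: check() declares global sum_val and sets it to 52.
Step 3: After check(), global sum_val = 52. result = 52

The answer is 52.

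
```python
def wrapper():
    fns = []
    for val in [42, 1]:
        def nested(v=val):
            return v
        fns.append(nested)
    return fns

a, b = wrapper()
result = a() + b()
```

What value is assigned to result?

Step 1: Default argument v=val captures val at each iteration.
Step 2: a() returns 42 (captured at first iteration), b() returns 1 (captured at second).
Step 3: result = 42 + 1 = 43

The answer is 43.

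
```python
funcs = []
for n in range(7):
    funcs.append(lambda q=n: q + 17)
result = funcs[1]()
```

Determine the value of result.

Step 1: Default argument q=n captures n's value at definition time.
Step 2: funcs[1] was defined when n = 1, so q defaults to 1.
Step 3: result = 1 + 17 = 18 (default arg fixes the late binding issue)

The answer is 18.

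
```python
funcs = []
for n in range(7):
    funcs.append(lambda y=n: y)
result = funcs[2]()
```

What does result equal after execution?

Step 1: Default argument y=n captures n's value at each iteration.
Step 2: funcs[2] captured y = 2 when n was 2.
Step 3: result = 2

The answer is 2.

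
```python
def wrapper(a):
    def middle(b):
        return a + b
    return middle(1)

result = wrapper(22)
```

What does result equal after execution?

Step 1: wrapper(22) passes a = 22.
Step 2: middle(1) has b = 1, reads a = 22 from enclosing.
Step 3: result = 22 + 1 = 23

The answer is 23.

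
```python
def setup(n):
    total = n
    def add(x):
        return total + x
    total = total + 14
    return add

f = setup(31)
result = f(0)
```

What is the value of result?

Step 1: setup(31) sets total = 31, then total = 31 + 14 = 45.
Step 2: Closures capture by reference, so add sees total = 45.
Step 3: f(0) returns 45 + 0 = 45

The answer is 45.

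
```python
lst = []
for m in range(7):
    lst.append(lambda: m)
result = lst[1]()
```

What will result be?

Step 1: The loop creates 7 lambdas, all referencing the same variable m.
Step 2: After the loop, m = 6 (final value).
Step 3: lst[1]() looks up m at call time and finds 6. This is the late binding gotcha. result = 6

The answer is 6.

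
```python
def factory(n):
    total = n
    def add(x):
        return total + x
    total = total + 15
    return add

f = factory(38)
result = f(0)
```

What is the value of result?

Step 1: factory(38) sets total = 38, then total = 38 + 15 = 53.
Step 2: Closures capture by reference, so add sees total = 53.
Step 3: f(0) returns 53 + 0 = 53

The answer is 53.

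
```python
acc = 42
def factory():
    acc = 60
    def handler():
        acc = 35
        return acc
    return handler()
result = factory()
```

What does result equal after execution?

Step 1: Three scopes define acc: global (42), factory (60), handler (35).
Step 2: handler() has its own local acc = 35, which shadows both enclosing and global.
Step 3: result = 35 (local wins in LEGB)

The answer is 35.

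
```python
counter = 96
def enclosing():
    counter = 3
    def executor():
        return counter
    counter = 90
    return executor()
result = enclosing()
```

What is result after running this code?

Step 1: enclosing() sets counter = 3, then later counter = 90.
Step 2: executor() is called after counter is reassigned to 90. Closures capture variables by reference, not by value.
Step 3: result = 90

The answer is 90.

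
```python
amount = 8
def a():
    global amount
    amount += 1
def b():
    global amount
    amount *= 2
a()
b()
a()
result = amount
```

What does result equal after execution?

Step 1: amount = 8.
Step 2: a(): amount = 8 + 1 = 9.
Step 3: b(): amount = 9 * 2 = 18.
Step 4: a(): amount = 18 + 1 = 19

The answer is 19.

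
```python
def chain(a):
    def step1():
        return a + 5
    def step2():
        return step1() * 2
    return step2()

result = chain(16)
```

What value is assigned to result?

Step 1: chain(16) captures a = 16.
Step 2: step2() calls step1() which returns 16 + 5 = 21.
Step 3: step2() returns 21 * 2 = 42

The answer is 42.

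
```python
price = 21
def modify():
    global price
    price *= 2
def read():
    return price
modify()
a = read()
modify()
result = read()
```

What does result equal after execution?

Step 1: price = 21.
Step 2: First modify(): price = 21 * 2 = 42.
Step 3: Second modify(): price = 42 * 2 = 84.
Step 4: read() returns 84

The answer is 84.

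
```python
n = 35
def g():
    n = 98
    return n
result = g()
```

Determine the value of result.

Step 1: Global n = 35.
Step 2: g() creates local n = 98, shadowing the global.
Step 3: Returns local n = 98. result = 98

The answer is 98.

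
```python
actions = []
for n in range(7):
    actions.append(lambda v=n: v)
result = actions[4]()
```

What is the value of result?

Step 1: Default argument v=n captures n's value at each iteration.
Step 2: actions[4] captured v = 4 when n was 4.
Step 3: result = 4

The answer is 4.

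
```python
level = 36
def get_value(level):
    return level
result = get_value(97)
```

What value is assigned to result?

Step 1: Global level = 36.
Step 2: get_value(97) takes parameter level = 97, which shadows the global.
Step 3: result = 97

The answer is 97.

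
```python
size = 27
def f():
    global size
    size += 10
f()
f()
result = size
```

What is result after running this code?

Step 1: size = 27.
Step 2: First f(): size = 27 + 10 = 37.
Step 3: Second f(): size = 37 + 10 = 47. result = 47

The answer is 47.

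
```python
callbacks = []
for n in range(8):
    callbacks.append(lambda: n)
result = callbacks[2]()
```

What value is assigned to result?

Step 1: The loop creates 8 lambdas, all referencing the same variable n.
Step 2: After the loop, n = 7 (final value).
Step 3: callbacks[2]() looks up n at call time and finds 7. This is the late binding gotcha. result = 7

The answer is 7.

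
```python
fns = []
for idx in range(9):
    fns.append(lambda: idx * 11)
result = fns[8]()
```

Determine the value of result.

Step 1: All lambdas reference the same variable idx (late binding).
Step 2: After the loop, idx = 8. Every lambda returns idx * 11.
Step 3: fns[8]() = 8 * 11 = 88

The answer is 88.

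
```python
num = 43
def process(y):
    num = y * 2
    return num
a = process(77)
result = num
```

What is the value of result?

Step 1: Global num = 43.
Step 2: process(77) creates local num = 77 * 2 = 154.
Step 3: Global num unchanged because no global keyword. result = 43

The answer is 43.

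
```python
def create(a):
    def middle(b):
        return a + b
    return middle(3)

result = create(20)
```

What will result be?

Step 1: create(20) passes a = 20.
Step 2: middle(3) has b = 3, reads a = 20 from enclosing.
Step 3: result = 20 + 3 = 23

The answer is 23.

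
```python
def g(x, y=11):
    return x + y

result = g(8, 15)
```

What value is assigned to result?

Step 1: g(8, 15) overrides default y with 15.
Step 2: Returns 8 + 15 = 23.
Step 3: result = 23

The answer is 23.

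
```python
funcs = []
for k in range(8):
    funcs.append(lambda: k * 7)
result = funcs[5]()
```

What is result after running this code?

Step 1: All lambdas reference the same variable k (late binding).
Step 2: After the loop, k = 7. Every lambda returns k * 7.
Step 3: funcs[5]() = 7 * 7 = 49

The answer is 49.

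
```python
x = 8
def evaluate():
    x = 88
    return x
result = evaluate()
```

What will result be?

Step 1: Global x = 8.
Step 2: evaluate() creates local x = 88, shadowing the global.
Step 3: Returns local x = 88. result = 88

The answer is 88.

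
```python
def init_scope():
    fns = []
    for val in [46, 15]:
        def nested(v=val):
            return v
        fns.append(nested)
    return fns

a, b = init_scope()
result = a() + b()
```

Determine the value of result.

Step 1: Default argument v=val captures val at each iteration.
Step 2: a() returns 46 (captured at first iteration), b() returns 15 (captured at second).
Step 3: result = 46 + 15 = 61

The answer is 61.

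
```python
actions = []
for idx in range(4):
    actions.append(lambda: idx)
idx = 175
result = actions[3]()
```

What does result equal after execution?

Step 1: Lambdas capture the variable idx by reference, not by value.
Step 2: After the loop, idx is reassigned to 175.
Step 3: actions[3]() looks up the current idx = 175. result = 175

The answer is 175.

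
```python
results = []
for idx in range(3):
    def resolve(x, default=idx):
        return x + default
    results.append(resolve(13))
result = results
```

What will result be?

Step 1: Default argument default=idx is evaluated at function definition time.
Step 2: Each iteration creates resolve with default = current idx value.
Step 3: resolve(13) returns 13 + default. results = [13, 14, 15]

The answer is [13, 14, 15].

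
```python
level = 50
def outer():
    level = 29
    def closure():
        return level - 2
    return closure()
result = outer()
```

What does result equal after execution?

Step 1: outer() shadows global level with level = 29.
Step 2: closure() finds level = 29 in enclosing scope, computes 29 - 2 = 27.
Step 3: result = 27

The answer is 27.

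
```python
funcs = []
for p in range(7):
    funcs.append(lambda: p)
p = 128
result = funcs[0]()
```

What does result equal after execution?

Step 1: Lambdas capture the variable p by reference, not by value.
Step 2: After the loop, p is reassigned to 128.
Step 3: funcs[0]() looks up the current p = 128. result = 128

The answer is 128.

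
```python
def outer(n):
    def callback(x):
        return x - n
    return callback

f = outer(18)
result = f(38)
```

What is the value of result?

Step 1: outer(18) creates a closure capturing n = 18.
Step 2: f(38) computes 38 - 18 = 20.
Step 3: result = 20

The answer is 20.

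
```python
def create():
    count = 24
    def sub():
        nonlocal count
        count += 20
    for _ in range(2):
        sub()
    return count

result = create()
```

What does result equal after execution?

Step 1: count = 24.
Step 2: sub() is called 2 times in a loop, each adding 20 via nonlocal.
Step 3: count = 24 + 20 * 2 = 64

The answer is 64.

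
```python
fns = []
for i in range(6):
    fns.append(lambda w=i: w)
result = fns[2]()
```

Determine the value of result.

Step 1: Default argument w=i captures i's value at each iteration.
Step 2: fns[2] captured w = 2 when i was 2.
Step 3: result = 2

The answer is 2.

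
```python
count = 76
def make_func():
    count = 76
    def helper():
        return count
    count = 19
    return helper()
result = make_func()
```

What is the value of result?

Step 1: make_func() sets count = 76, then later count = 19.
Step 2: helper() is called after count is reassigned to 19. Closures capture variables by reference, not by value.
Step 3: result = 19

The answer is 19.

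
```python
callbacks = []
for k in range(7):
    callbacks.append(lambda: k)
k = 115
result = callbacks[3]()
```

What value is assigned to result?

Step 1: Lambdas capture the variable k by reference, not by value.
Step 2: After the loop, k is reassigned to 115.
Step 3: callbacks[3]() looks up the current k = 115. result = 115

The answer is 115.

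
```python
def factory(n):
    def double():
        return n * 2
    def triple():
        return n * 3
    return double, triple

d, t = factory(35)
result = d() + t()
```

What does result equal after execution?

Step 1: Both closures capture the same n = 35.
Step 2: d() = 35 * 2 = 70, t() = 35 * 3 = 105.
Step 3: result = 70 + 105 = 175

The answer is 175.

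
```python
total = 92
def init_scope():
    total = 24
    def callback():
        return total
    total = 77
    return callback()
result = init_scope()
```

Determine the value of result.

Step 1: init_scope() sets total = 24, then later total = 77.
Step 2: callback() is called after total is reassigned to 77. Closures capture variables by reference, not by value.
Step 3: result = 77

The answer is 77.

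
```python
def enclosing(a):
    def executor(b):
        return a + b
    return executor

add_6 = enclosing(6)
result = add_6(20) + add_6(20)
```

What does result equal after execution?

Step 1: add_6 captures a = 6.
Step 2: add_6(20) = 6 + 20 = 26, called twice.
Step 3: result = 26 + 26 = 52

The answer is 52.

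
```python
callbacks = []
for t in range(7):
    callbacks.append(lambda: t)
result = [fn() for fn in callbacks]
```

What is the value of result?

Step 1: All 7 lambdas share the same variable t.
Step 2: After the loop, t = 6.
Step 3: Each call returns 6. result = [6, 6, 6, 6, 6, 6, 6]

The answer is [6, 6, 6, 6, 6, 6, 6].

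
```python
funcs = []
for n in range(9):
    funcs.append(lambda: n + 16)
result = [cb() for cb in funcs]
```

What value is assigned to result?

Step 1: All lambdas capture n by reference. After the loop, n = 8.
Step 2: Each call returns 8 + 16 = 24.
Step 3: result = [24, 24, 24, 24, 24, 24, 24, 24, 24]

The answer is [24, 24, 24, 24, 24, 24, 24, 24, 24].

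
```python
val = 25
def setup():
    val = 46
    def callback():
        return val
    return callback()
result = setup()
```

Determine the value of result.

Step 1: val = 25 globally, but setup() defines val = 46 locally.
Step 2: callback() looks up val. Not in local scope, so checks enclosing scope (setup) and finds val = 46.
Step 3: result = 46

The answer is 46.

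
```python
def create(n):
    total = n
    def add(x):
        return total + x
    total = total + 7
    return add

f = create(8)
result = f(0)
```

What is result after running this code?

Step 1: create(8) sets total = 8, then total = 8 + 7 = 15.
Step 2: Closures capture by reference, so add sees total = 15.
Step 3: f(0) returns 15 + 0 = 15

The answer is 15.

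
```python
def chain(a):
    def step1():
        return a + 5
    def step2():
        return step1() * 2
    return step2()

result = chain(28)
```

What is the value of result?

Step 1: chain(28) captures a = 28.
Step 2: step2() calls step1() which returns 28 + 5 = 33.
Step 3: step2() returns 33 * 2 = 66

The answer is 66.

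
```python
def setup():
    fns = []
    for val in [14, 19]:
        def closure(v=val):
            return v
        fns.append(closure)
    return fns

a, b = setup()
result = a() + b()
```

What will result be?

Step 1: Default argument v=val captures val at each iteration.
Step 2: a() returns 14 (captured at first iteration), b() returns 19 (captured at second).
Step 3: result = 14 + 19 = 33

The answer is 33.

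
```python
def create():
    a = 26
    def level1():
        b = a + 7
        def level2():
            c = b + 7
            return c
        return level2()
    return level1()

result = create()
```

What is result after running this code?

Step 1: a = 26. b = a + 7 = 33.
Step 2: c = b + 7 = 33 + 7 = 40.
Step 3: result = 40

The answer is 40.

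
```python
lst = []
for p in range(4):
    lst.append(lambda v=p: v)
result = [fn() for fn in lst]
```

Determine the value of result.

Step 1: Default arg v=p captures p at each iteration.
Step 2: Each lambda has its own default: 0, 1, ..., 3.
Step 3: result = [0, 1, 2, 3]

The answer is [0, 1, 2, 3].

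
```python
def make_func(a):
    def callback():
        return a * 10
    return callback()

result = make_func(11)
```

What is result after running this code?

Step 1: make_func(11) binds parameter a = 11.
Step 2: callback() accesses a = 11 from enclosing scope.
Step 3: result = 11 * 10 = 110

The answer is 110.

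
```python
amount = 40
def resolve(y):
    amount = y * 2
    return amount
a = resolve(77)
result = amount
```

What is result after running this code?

Step 1: Global amount = 40.
Step 2: resolve(77) creates local amount = 77 * 2 = 154.
Step 3: Global amount unchanged because no global keyword. result = 40

The answer is 40.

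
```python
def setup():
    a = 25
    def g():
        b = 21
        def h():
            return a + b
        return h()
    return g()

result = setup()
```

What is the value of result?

Step 1: setup() defines a = 25. g() defines b = 21.
Step 2: h() accesses both from enclosing scopes: a = 25, b = 21.
Step 3: result = 25 + 21 = 46

The answer is 46.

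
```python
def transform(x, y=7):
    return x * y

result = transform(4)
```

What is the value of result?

Step 1: transform(4) uses default y = 7.
Step 2: Returns 4 * 7 = 28.
Step 3: result = 28

The answer is 28.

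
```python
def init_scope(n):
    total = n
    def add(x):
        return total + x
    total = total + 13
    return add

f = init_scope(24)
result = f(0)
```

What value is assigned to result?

Step 1: init_scope(24) sets total = 24, then total = 24 + 13 = 37.
Step 2: Closures capture by reference, so add sees total = 37.
Step 3: f(0) returns 37 + 0 = 37

The answer is 37.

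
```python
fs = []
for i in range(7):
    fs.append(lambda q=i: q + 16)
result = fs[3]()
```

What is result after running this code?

Step 1: Default argument q=i captures i's value at definition time.
Step 2: fs[3] was defined when i = 3, so q defaults to 3.
Step 3: result = 3 + 16 = 19 (default arg fixes the late binding issue)

The answer is 19.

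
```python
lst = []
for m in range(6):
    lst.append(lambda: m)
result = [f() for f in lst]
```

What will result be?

Step 1: All 6 lambdas share the same variable m.
Step 2: After the loop, m = 5.
Step 3: Each call returns 5. result = [5, 5, 5, 5, 5, 5]

The answer is [5, 5, 5, 5, 5, 5].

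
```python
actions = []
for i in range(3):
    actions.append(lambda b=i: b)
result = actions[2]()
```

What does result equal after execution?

Step 1: Default argument b=i captures i's value at each iteration.
Step 2: actions[2] captured b = 2 when i was 2.
Step 3: result = 2

The answer is 2.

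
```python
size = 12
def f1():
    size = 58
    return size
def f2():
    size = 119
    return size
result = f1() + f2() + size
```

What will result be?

Step 1: Each function shadows global size with its own local.
Step 2: f1() returns 58, f2() returns 119.
Step 3: Global size = 12 is unchanged. result = 58 + 119 + 12 = 189

The answer is 189.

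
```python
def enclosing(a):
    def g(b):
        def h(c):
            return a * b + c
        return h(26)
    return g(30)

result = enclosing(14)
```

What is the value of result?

Step 1: a = 14, b = 30, c = 26.
Step 2: h() computes a * b + c = 14 * 30 + 26 = 446.
Step 3: result = 446

The answer is 446.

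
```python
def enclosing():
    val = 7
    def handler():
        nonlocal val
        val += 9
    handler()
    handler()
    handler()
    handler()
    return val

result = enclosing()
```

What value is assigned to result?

Step 1: val starts at 7.
Step 2: handler() is called 4 times, each adding 9.
Step 3: val = 7 + 9 * 4 = 43

The answer is 43.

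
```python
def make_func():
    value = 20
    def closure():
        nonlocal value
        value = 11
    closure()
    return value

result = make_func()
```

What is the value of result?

Step 1: make_func() sets value = 20.
Step 2: closure() uses nonlocal to reassign value = 11.
Step 3: result = 11

The answer is 11.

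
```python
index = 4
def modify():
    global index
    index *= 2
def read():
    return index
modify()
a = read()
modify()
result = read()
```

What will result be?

Step 1: index = 4.
Step 2: First modify(): index = 4 * 2 = 8.
Step 3: Second modify(): index = 8 * 2 = 16.
Step 4: read() returns 16

The answer is 16.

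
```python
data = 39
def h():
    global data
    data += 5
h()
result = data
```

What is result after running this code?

Step 1: data = 39 globally.
Step 2: h() modifies global data: data += 5 = 44.
Step 3: result = 44

The answer is 44.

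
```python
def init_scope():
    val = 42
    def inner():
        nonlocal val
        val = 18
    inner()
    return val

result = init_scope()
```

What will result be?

Step 1: init_scope() sets val = 42.
Step 2: inner() uses nonlocal to reassign val = 18.
Step 3: result = 18

The answer is 18.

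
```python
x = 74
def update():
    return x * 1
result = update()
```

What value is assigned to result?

Step 1: x = 74 is defined globally.
Step 2: update() looks up x from global scope = 74, then computes 74 * 1 = 74.
Step 3: result = 74

The answer is 74.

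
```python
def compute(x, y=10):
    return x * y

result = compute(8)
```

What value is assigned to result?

Step 1: compute(8) uses default y = 10.
Step 2: Returns 8 * 10 = 80.
Step 3: result = 80

The answer is 80.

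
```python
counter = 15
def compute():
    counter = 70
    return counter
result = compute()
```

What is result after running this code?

Step 1: Global counter = 15.
Step 2: compute() creates local counter = 70, shadowing the global.
Step 3: Returns local counter = 70. result = 70

The answer is 70.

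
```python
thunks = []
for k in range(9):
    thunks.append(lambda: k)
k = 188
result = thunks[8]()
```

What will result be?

Step 1: Lambdas capture the variable k by reference, not by value.
Step 2: After the loop, k is reassigned to 188.
Step 3: thunks[8]() looks up the current k = 188. result = 188

The answer is 188.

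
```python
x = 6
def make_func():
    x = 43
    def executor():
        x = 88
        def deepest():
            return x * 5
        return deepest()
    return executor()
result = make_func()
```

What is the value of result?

Step 1: deepest() looks up x through LEGB: not local, finds x = 88 in enclosing executor().
Step 2: Returns 88 * 5 = 440.
Step 3: result = 440

The answer is 440.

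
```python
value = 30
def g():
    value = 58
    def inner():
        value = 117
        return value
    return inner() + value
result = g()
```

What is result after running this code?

Step 1: g() has local value = 58. inner() has local value = 117.
Step 2: inner() returns its local value = 117.
Step 3: g() returns 117 + its own value (58) = 175

The answer is 175.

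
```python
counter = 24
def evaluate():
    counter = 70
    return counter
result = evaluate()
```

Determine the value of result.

Step 1: Global counter = 24.
Step 2: evaluate() creates local counter = 70, shadowing the global.
Step 3: Returns local counter = 70. result = 70

The answer is 70.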